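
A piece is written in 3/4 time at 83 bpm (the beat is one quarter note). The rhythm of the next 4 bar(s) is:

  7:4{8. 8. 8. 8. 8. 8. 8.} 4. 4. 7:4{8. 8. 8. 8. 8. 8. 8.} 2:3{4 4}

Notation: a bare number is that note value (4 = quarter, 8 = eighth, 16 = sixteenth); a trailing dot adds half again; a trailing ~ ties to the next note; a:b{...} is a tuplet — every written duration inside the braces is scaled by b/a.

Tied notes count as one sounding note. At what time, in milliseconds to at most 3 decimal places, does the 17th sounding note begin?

1. 0.0ms @ 0 + 309.811ms (3/7)
2. 309.811ms @ 3/7 + 309.811ms (3/7)
3. 619.621ms @ 6/7 + 309.811ms (3/7)
4. 929.432ms @ 9/7 + 309.811ms (3/7)
5. 1239.243ms @ 12/7 + 309.811ms (3/7)
6. 1549.053ms @ 15/7 + 309.811ms (3/7)
7. 1858.864ms @ 18/7 + 309.811ms (3/7)
8. 2168.675ms @ 3 + 1084.337ms (3/2)
9. 3253.012ms @ 9/2 + 1084.337ms (3/2)
10. 4337.349ms @ 6 + 309.811ms (3/7)
11. 4647.16ms @ 45/7 + 309.811ms (3/7)
12. 4956.971ms @ 48/7 + 309.811ms (3/7)
13. 5266.781ms @ 51/7 + 309.811ms (3/7)
14. 5576.592ms @ 54/7 + 309.811ms (3/7)
15. 5886.403ms @ 57/7 + 309.811ms (3/7)
16. 6196.213ms @ 60/7 + 309.811ms (3/7)
17. 6506.024ms @ 9 + 1084.337ms (3/2)
18. 7590.361ms @ 21/2 + 1084.337ms (3/2)

note 17 onset = 9b = 6506.024ms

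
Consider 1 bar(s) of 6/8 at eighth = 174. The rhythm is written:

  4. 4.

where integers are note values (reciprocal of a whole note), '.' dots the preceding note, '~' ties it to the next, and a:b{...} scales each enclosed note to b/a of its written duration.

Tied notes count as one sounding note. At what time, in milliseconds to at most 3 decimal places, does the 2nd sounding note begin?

1. 0.0ms @ 0 + 1034.483ms (3)
2. 1034.483ms @ 3 + 1034.483ms (3)

note 2 onset = 3b = 1034.483ms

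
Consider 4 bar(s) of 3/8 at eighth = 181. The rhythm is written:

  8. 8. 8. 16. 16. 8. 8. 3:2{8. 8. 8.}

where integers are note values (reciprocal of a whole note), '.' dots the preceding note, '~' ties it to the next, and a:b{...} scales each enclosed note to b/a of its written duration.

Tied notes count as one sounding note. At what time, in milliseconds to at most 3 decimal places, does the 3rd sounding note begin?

1. 0.0ms @ 0 + 497.238ms (3/2)
2. 497.238ms @ 3/2 + 497.238ms (3/2)
3. 994.475ms @ 3 + 497.238ms (3/2)
4. 1491.713ms @ 9/2 + 248.619ms (3/4)
5. 1740.331ms @ 21/4 + 248.619ms (3/4)
6. 1988.95ms @ 6 + 497.238ms (3/2)
7. 2486.188ms @ 15/2 + 497.238ms (3/2)
8. 2983.425ms @ 9 + 331.492ms (1)
9. 3314.917ms @ 10 + 331.492ms (1)
10. 3646.409ms @ 11 + 331.492ms (1)

note 3 onset = 3b = 994.475ms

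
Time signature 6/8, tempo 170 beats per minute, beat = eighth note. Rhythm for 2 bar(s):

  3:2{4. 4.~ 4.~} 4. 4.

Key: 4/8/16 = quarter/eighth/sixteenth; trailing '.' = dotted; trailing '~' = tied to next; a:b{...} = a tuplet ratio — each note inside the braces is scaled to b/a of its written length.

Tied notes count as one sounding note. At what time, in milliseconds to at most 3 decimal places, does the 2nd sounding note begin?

note 2 onset = 2b = 705.882ms

1. 0.0ms @ 0 + 705.882ms (2)
2. 705.882ms @ 2 + 2470.588ms (7)
3. 3176.471ms @ 9 + 1058.824ms (3)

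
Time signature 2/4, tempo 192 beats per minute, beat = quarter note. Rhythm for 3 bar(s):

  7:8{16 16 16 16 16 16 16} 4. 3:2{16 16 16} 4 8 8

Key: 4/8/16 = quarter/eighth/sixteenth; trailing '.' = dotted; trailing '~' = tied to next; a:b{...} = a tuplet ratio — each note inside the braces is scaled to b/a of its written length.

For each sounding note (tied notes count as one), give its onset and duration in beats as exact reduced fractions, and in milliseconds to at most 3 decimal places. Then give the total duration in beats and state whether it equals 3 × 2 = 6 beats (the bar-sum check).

1) 0.0ms=0b +89.286ms=2/7b
2) 89.286ms=2/7b +89.286ms=2/7b
3) 178.571ms=4/7b +89.286ms=2/7b
4) 267.857ms=6/7b +89.286ms=2/7b
5) 357.143ms=8/7b +89.286ms=2/7b
6) 446.429ms=10/7b +89.286ms=2/7b
7) 535.714ms=12/7b +89.286ms=2/7b
8) 625.0ms=2b +468.75ms=3/2b
9) 1093.75ms=7/2b +52.083ms=1/6b
10) 1145.833ms=11/3b +52.083ms=1/6b
11) 1197.917ms=23/6b +52.083ms=1/6b
12) 1250.0ms=4b +312.5ms=1b
13) 1562.5ms=5b +156.25ms=1/2b
14) 1718.75ms=11/2b +156.25ms=1/2b
Σ=6b of 6 (192bpm 2/4) — PASS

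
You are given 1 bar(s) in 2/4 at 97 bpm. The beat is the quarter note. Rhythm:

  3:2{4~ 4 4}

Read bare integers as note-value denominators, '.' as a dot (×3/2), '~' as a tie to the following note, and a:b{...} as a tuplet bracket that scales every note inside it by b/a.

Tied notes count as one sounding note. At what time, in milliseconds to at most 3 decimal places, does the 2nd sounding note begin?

1. 0.0ms @ 0 + 824.742ms (4/3)
2. 824.742ms @ 4/3 + 412.371ms (2/3)

note 2 onset = 4/3b = 824.742ms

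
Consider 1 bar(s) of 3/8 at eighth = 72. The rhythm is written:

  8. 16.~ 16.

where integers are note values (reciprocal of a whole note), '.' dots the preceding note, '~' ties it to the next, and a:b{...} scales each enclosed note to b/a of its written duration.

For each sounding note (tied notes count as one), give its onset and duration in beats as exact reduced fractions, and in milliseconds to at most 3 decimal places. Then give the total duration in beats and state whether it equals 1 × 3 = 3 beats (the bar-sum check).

1) 0.0ms=0b +1250.0ms=3/2b
2) 1250.0ms=3/2b +1250.0ms=3/2b
Σ=3b of 3 (72bpm 3/8) — PASS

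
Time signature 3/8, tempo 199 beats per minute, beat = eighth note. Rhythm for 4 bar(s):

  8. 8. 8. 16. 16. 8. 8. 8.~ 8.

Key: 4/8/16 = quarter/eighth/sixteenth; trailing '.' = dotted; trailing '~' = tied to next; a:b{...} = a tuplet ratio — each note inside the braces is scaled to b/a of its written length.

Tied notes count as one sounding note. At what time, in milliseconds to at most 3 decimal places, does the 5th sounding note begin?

1. 0.0ms @ 0 + 452.261ms (3/2)
2. 452.261ms @ 3/2 + 452.261ms (3/2)
3. 904.523ms @ 3 + 452.261ms (3/2)
4. 1356.784ms @ 9/2 + 226.131ms (3/4)
5. 1582.915ms @ 21/4 + 226.131ms (3/4)
6. 1809.045ms @ 6 + 452.261ms (3/2)
7. 2261.307ms @ 15/2 + 452.261ms (3/2)
8. 2713.568ms @ 9 + 904.523ms (3)

note 5 onset = 21/4b = 1582.915ms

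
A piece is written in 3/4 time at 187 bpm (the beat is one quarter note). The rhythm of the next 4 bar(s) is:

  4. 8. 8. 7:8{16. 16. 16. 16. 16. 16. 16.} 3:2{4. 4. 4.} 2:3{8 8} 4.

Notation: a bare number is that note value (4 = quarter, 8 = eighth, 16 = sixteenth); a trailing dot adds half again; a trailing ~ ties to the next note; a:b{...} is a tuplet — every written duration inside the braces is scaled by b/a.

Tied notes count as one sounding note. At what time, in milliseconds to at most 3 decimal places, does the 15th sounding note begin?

1. 0.0ms @ 0 + 481.283ms (3/2)
2. 481.283ms @ 3/2 + 240.642ms (3/4)
3. 721.925ms @ 9/4 + 240.642ms (3/4)
4. 962.567ms @ 3 + 137.51ms (3/7)
5. 1100.076ms @ 24/7 + 137.51ms (3/7)
6. 1237.586ms @ 27/7 + 137.51ms (3/7)
7. 1375.095ms @ 30/7 + 137.51ms (3/7)
8. 1512.605ms @ 33/7 + 137.51ms (3/7)
9. 1650.115ms @ 36/7 + 137.51ms (3/7)
10. 1787.624ms @ 39/7 + 137.51ms (3/7)
11. 1925.134ms @ 6 + 320.856ms (1)
12. 2245.989ms @ 7 + 320.856ms (1)
13. 2566.845ms @ 8 + 320.856ms (1)
14. 2887.701ms @ 9 + 240.642ms (3/4)
15. 3128.342ms @ 39/4 + 240.642ms (3/4)
16. 3368.984ms @ 21/2 + 481.283ms (3/2)

note 15 onset = 39/4b = 3128.342ms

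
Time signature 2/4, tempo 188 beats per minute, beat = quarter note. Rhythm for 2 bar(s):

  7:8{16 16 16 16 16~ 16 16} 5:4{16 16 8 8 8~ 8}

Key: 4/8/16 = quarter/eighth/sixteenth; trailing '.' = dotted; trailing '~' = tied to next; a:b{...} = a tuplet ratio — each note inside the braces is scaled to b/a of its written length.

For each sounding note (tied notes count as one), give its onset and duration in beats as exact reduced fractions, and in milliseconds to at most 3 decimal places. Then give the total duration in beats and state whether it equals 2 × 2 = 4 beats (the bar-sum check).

1) 0.0ms=0b +91.185ms=2/7b
2) 91.185ms=2/7b +91.185ms=2/7b
3) 182.371ms=4/7b +91.185ms=2/7b
4) 273.556ms=6/7b +91.185ms=2/7b
5) 364.742ms=8/7b +182.371ms=4/7b
6) 547.112ms=12/7b +91.185ms=2/7b
7) 638.298ms=2b +63.83ms=1/5b
8) 702.128ms=11/5b +63.83ms=1/5b
9) 765.957ms=12/5b +127.66ms=2/5b
10) 893.617ms=14/5b +127.66ms=2/5b
11) 1021.277ms=16/5b +255.319ms=4/5b
Σ=4b of 4 (188bpm 2/4) — PASS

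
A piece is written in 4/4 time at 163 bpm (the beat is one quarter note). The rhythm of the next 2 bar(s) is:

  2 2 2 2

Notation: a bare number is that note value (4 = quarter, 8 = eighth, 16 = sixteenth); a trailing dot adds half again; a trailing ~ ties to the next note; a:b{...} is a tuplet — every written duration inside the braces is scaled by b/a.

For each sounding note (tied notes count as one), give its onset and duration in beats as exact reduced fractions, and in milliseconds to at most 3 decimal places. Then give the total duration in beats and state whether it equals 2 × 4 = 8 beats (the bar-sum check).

1) 0.0ms=0b +736.196ms=2b
2) 736.196ms=2b +736.196ms=2b
3) 1472.393ms=4b +736.196ms=2b
4) 2208.589ms=6b +736.196ms=2b
Σ=8b of 8 (163bpm 4/4) — PASS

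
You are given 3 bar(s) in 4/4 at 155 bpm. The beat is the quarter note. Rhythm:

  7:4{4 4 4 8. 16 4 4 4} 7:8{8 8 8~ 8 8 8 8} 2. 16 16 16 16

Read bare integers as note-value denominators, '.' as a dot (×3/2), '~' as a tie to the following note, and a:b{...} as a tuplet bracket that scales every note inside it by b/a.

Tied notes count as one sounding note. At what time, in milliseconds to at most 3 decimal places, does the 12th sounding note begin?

note 12 onset = 44/7b = 2433.18ms

1. 0.0ms @ 0 + 221.198ms (4/7)
2. 221.198ms @ 4/7 + 221.198ms (4/7)
3. 442.396ms @ 8/7 + 221.198ms (4/7)
4. 663.594ms @ 12/7 + 165.899ms (3/7)
5. 829.493ms @ 15/7 + 55.3ms (1/7)
6. 884.793ms @ 16/7 + 221.198ms (4/7)
7. 1105.991ms @ 20/7 + 221.198ms (4/7)
8. 1327.189ms @ 24/7 + 221.198ms (4/7)
9. 1548.387ms @ 4 + 221.198ms (4/7)
10. 1769.585ms @ 32/7 + 221.198ms (4/7)
11. 1990.783ms @ 36/7 + 442.396ms (8/7)
12. 2433.18ms @ 44/7 + 221.198ms (4/7)
13. 2654.378ms @ 48/7 + 221.198ms (4/7)
14. 2875.576ms @ 52/7 + 221.198ms (4/7)
15. 3096.774ms @ 8 + 1161.29ms (3)
16. 4258.065ms @ 11 + 96.774ms (1/4)
17. 4354.839ms @ 45/4 + 96.774ms (1/4)
18. 4451.613ms @ 23/2 + 96.774ms (1/4)
19. 4548.387ms @ 47/4 + 96.774ms (1/4)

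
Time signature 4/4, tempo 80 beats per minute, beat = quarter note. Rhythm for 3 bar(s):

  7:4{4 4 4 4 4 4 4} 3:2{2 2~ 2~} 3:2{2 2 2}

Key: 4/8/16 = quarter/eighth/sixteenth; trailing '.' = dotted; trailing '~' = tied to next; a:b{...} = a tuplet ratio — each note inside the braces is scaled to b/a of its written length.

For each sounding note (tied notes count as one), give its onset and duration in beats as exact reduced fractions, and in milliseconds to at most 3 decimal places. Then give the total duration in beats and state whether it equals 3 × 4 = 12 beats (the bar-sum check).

1) 0.0ms=0b +428.571ms=4/7b
2) 428.571ms=4/7b +428.571ms=4/7b
3) 857.143ms=8/7b +428.571ms=4/7b
4) 1285.714ms=12/7b +428.571ms=4/7b
5) 1714.286ms=16/7b +428.571ms=4/7b
6) 2142.857ms=20/7b +428.571ms=4/7b
7) 2571.429ms=24/7b +428.571ms=4/7b
8) 3000.0ms=4b +1000.0ms=4/3b
9) 4000.0ms=16/3b +3000.0ms=4b
10) 7000.0ms=28/3b +1000.0ms=4/3b
11) 8000.0ms=32/3b +1000.0ms=4/3b
Σ=12b of 12 (80bpm 4/4) — PASS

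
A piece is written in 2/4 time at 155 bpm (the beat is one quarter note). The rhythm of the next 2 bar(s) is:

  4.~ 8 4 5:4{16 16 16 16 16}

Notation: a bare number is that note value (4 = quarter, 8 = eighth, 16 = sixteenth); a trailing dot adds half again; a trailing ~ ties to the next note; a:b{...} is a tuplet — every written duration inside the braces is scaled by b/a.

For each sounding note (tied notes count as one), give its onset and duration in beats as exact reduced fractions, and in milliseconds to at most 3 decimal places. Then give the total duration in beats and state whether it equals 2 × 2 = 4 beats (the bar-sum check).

1) 0.0ms=0b +774.194ms=2b
2) 774.194ms=2b +387.097ms=1b
3) 1161.29ms=3b +77.419ms=1/5b
4) 1238.71ms=16/5b +77.419ms=1/5b
5) 1316.129ms=17/5b +77.419ms=1/5b
6) 1393.548ms=18/5b +77.419ms=1/5b
7) 1470.968ms=19/5b +77.419ms=1/5b
Σ=4b of 4 (155bpm 2/4) — PASS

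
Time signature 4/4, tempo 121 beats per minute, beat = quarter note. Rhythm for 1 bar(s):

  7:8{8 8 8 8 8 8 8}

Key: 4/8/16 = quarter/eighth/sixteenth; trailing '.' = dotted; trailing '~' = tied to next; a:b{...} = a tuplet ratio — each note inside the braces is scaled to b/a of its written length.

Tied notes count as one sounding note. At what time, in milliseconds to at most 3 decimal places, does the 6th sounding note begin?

1. 0.0ms @ 0 + 283.353ms (4/7)
2. 283.353ms @ 4/7 + 283.353ms (4/7)
3. 566.706ms @ 8/7 + 283.353ms (4/7)
4. 850.059ms @ 12/7 + 283.353ms (4/7)
5. 1133.412ms @ 16/7 + 283.353ms (4/7)
6. 1416.765ms @ 20/7 + 283.353ms (4/7)
7. 1700.118ms @ 24/7 + 283.353ms (4/7)

note 6 onset = 20/7b = 1416.765ms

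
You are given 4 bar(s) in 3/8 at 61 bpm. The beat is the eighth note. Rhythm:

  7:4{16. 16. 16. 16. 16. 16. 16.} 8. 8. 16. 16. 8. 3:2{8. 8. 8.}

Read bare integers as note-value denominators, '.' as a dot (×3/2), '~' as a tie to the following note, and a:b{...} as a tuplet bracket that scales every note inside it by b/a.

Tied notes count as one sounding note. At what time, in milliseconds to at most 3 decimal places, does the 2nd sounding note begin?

1. 0.0ms @ 0 + 421.546ms (3/7)
2. 421.546ms @ 3/7 + 421.546ms (3/7)
3. 843.091ms @ 6/7 + 421.546ms (3/7)
4. 1264.637ms @ 9/7 + 421.546ms (3/7)
5. 1686.183ms @ 12/7 + 421.546ms (3/7)
6. 2107.728ms @ 15/7 + 421.546ms (3/7)
7. 2529.274ms @ 18/7 + 421.546ms (3/7)
8. 2950.82ms @ 3 + 1475.41ms (3/2)
9. 4426.23ms @ 9/2 + 1475.41ms (3/2)
10. 5901.639ms @ 6 + 737.705ms (3/4)
11. 6639.344ms @ 27/4 + 737.705ms (3/4)
12. 7377.049ms @ 15/2 + 1475.41ms (3/2)
13. 8852.459ms @ 9 + 983.607ms (1)
14. 9836.066ms @ 10 + 983.607ms (1)
15. 10819.672ms @ 11 + 983.607ms (1)

note 2 onset = 3/7b = 421.546ms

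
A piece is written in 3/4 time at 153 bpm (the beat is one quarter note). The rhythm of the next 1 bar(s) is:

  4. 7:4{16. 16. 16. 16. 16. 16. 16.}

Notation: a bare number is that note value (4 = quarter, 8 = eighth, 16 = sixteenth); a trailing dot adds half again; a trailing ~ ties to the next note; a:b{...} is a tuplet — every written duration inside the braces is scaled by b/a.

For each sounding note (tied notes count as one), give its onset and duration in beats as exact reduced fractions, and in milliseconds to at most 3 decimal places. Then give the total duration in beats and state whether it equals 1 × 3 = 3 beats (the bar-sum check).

1) 0.0ms=0b +588.235ms=3/2b
2) 588.235ms=3/2b +84.034ms=3/14b
3) 672.269ms=12/7b +84.034ms=3/14b
4) 756.303ms=27/14b +84.034ms=3/14b
5) 840.336ms=15/7b +84.034ms=3/14b
6) 924.37ms=33/14b +84.034ms=3/14b
7) 1008.403ms=18/7b +84.034ms=3/14b
8) 1092.437ms=39/14b +84.034ms=3/14b
Σ=3b of 3 (153bpm 3/4) — PASS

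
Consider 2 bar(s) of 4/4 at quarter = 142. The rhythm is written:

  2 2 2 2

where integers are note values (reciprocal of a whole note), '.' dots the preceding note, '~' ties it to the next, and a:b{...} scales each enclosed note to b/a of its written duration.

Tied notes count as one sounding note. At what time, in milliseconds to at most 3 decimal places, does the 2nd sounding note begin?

note 2 onset = 2b = 845.07ms

1. 0.0ms @ 0 + 845.07ms (2)
2. 845.07ms @ 2 + 845.07ms (2)
3. 1690.141ms @ 4 + 845.07ms (2)
4. 2535.211ms @ 6 + 845.07ms (2)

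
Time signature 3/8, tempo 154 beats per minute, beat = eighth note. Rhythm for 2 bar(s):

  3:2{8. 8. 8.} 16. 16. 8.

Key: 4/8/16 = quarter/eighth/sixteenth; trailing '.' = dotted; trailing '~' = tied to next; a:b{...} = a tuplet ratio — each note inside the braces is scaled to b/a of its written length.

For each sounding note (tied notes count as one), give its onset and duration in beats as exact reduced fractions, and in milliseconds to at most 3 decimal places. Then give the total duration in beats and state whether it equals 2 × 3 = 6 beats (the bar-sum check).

1) 0.0ms=0b +389.61ms=1b
2) 389.61ms=1b +389.61ms=1b
3) 779.221ms=2b +389.61ms=1b
4) 1168.831ms=3b +292.208ms=3/4b
5) 1461.039ms=15/4b +292.208ms=3/4b
6) 1753.247ms=9/2b +584.416ms=3/2b
Σ=6b of 6 (154bpm 3/8) — PASS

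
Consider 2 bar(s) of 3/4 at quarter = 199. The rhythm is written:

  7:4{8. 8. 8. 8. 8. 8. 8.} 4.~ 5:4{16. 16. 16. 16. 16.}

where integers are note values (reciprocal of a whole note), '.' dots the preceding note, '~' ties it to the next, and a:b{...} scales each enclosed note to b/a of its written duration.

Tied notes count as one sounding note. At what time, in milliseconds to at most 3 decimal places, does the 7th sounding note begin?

note 7 onset = 18/7b = 775.305ms

1. 0.0ms @ 0 + 129.218ms (3/7)
2. 129.218ms @ 3/7 + 129.218ms (3/7)
3. 258.435ms @ 6/7 + 129.218ms (3/7)
4. 387.653ms @ 9/7 + 129.218ms (3/7)
5. 516.87ms @ 12/7 + 129.218ms (3/7)
6. 646.088ms @ 15/7 + 129.218ms (3/7)
7. 775.305ms @ 18/7 + 129.218ms (3/7)
8. 904.523ms @ 3 + 542.714ms (9/5)
9. 1447.236ms @ 24/5 + 90.452ms (3/10)
10. 1537.688ms @ 51/10 + 90.452ms (3/10)
11. 1628.141ms @ 27/5 + 90.452ms (3/10)
12. 1718.593ms @ 57/10 + 90.452ms (3/10)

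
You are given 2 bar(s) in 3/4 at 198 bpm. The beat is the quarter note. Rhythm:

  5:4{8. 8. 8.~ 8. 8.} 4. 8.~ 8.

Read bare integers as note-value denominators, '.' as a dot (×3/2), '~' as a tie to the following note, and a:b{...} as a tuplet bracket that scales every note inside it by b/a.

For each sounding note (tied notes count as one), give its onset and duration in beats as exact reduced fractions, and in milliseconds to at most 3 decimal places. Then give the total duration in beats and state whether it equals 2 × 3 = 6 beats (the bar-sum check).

1) 0.0ms=0b +181.818ms=3/5b
2) 181.818ms=3/5b +181.818ms=3/5b
3) 363.636ms=6/5b +363.636ms=6/5b
4) 727.273ms=12/5b +181.818ms=3/5b
5) 909.091ms=3b +454.545ms=3/2b
6) 1363.636ms=9/2b +454.545ms=3/2b
Σ=6b of 6 (198bpm 3/4) — PASS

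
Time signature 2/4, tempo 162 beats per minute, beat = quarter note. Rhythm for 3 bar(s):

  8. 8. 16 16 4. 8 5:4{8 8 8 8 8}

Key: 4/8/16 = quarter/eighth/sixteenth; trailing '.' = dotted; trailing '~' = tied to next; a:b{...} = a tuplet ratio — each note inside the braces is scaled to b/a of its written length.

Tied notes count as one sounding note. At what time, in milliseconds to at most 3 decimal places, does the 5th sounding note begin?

note 5 onset = 2b = 740.741ms

1. 0.0ms @ 0 + 277.778ms (3/4)
2. 277.778ms @ 3/4 + 277.778ms (3/4)
3. 555.556ms @ 3/2 + 92.593ms (1/4)
4. 648.148ms @ 7/4 + 92.593ms (1/4)
5. 740.741ms @ 2 + 555.556ms (3/2)
6. 1296.296ms @ 7/2 + 185.185ms (1/2)
7. 1481.481ms @ 4 + 148.148ms (2/5)
8. 1629.63ms @ 22/5 + 148.148ms (2/5)
9. 1777.778ms @ 24/5 + 148.148ms (2/5)
10. 1925.926ms @ 26/5 + 148.148ms (2/5)
11. 2074.074ms @ 28/5 + 148.148ms (2/5)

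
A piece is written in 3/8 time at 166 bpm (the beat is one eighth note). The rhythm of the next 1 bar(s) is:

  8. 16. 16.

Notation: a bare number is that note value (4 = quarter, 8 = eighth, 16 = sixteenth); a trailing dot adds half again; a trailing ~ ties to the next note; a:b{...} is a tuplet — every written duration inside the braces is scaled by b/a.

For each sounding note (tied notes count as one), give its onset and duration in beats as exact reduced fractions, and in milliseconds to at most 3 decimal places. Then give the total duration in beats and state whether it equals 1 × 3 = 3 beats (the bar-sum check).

1) 0.0ms=0b +542.169ms=3/2b
2) 542.169ms=3/2b +271.084ms=3/4b
3) 813.253ms=9/4b +271.084ms=3/4b
Σ=3b of 3 (166bpm 3/8) — PASS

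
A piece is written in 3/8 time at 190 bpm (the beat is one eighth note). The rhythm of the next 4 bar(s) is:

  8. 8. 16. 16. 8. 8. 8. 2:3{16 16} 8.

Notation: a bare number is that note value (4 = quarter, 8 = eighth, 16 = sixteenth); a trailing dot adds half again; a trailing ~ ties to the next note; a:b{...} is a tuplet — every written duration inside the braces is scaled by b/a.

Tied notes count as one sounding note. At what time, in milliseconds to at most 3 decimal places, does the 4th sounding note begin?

1. 0.0ms @ 0 + 473.684ms (3/2)
2. 473.684ms @ 3/2 + 473.684ms (3/2)
3. 947.368ms @ 3 + 236.842ms (3/4)
4. 1184.211ms @ 15/4 + 236.842ms (3/4)
5. 1421.053ms @ 9/2 + 473.684ms (3/2)
6. 1894.737ms @ 6 + 473.684ms (3/2)
7. 2368.421ms @ 15/2 + 473.684ms (3/2)
8. 2842.105ms @ 9 + 236.842ms (3/4)
9. 3078.947ms @ 39/4 + 236.842ms (3/4)
10. 3315.789ms @ 21/2 + 473.684ms (3/2)

note 4 onset = 15/4b = 1184.211ms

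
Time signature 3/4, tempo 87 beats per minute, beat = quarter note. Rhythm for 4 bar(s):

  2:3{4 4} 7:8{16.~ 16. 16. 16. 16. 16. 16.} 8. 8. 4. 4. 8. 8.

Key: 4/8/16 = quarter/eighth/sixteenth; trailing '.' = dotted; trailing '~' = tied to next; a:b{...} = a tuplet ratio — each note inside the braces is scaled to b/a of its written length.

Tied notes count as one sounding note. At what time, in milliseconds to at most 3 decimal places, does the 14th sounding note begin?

1. 0.0ms @ 0 + 1034.483ms (3/2)
2. 1034.483ms @ 3/2 + 1034.483ms (3/2)
3. 2068.966ms @ 3 + 591.133ms (6/7)
4. 2660.099ms @ 27/7 + 295.567ms (3/7)
5. 2955.665ms @ 30/7 + 295.567ms (3/7)
6. 3251.232ms @ 33/7 + 295.567ms (3/7)
7. 3546.798ms @ 36/7 + 295.567ms (3/7)
8. 3842.365ms @ 39/7 + 295.567ms (3/7)
9. 4137.931ms @ 6 + 517.241ms (3/4)
10. 4655.172ms @ 27/4 + 517.241ms (3/4)
11. 5172.414ms @ 15/2 + 1034.483ms (3/2)
12. 6206.897ms @ 9 + 1034.483ms (3/2)
13. 7241.379ms @ 21/2 + 517.241ms (3/4)
14. 7758.621ms @ 45/4 + 517.241ms (3/4)

note 14 onset = 45/4b = 7758.621ms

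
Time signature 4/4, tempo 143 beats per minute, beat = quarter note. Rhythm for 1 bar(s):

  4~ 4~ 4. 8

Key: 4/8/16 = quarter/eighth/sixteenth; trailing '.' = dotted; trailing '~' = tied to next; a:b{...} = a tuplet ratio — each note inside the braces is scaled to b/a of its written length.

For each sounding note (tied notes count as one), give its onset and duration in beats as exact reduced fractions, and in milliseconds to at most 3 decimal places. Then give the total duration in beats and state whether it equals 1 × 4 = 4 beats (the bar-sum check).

1) 0.0ms=0b +1468.531ms=7/2b
2) 1468.531ms=7/2b +209.79ms=1/2b
Σ=4b of 4 (143bpm 4/4) — PASS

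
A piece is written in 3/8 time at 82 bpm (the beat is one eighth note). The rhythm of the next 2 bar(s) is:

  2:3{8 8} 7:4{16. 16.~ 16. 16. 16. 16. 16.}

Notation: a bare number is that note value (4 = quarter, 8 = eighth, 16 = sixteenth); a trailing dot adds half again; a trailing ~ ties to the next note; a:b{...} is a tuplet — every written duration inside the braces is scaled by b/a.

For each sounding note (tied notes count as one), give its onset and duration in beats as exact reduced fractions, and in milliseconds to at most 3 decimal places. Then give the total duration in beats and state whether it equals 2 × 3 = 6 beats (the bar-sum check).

1) 0.0ms=0b +1097.561ms=3/2b
2) 1097.561ms=3/2b +1097.561ms=3/2b
3) 2195.122ms=3b +313.589ms=3/7b
4) 2508.711ms=24/7b +627.178ms=6/7b
5) 3135.889ms=30/7b +313.589ms=3/7b
6) 3449.477ms=33/7b +313.589ms=3/7b
7) 3763.066ms=36/7b +313.589ms=3/7b
8) 4076.655ms=39/7b +313.589ms=3/7b
Σ=6b of 6 (82bpm 3/8) — PASS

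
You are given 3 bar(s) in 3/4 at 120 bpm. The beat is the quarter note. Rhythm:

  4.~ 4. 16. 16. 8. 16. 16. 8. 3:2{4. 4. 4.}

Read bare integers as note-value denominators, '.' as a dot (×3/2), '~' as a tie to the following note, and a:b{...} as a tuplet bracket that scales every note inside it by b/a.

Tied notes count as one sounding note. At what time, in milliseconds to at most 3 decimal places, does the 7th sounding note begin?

note 7 onset = 21/4b = 2625.0ms

1. 0.0ms @ 0 + 1500.0ms (3)
2. 1500.0ms @ 3 + 187.5ms (3/8)
3. 1687.5ms @ 27/8 + 187.5ms (3/8)
4. 1875.0ms @ 15/4 + 375.0ms (3/4)
5. 2250.0ms @ 9/2 + 187.5ms (3/8)
6. 2437.5ms @ 39/8 + 187.5ms (3/8)
7. 2625.0ms @ 21/4 + 375.0ms (3/4)
8. 3000.0ms @ 6 + 500.0ms (1)
9. 3500.0ms @ 7 + 500.0ms (1)
10. 4000.0ms @ 8 + 500.0ms (1)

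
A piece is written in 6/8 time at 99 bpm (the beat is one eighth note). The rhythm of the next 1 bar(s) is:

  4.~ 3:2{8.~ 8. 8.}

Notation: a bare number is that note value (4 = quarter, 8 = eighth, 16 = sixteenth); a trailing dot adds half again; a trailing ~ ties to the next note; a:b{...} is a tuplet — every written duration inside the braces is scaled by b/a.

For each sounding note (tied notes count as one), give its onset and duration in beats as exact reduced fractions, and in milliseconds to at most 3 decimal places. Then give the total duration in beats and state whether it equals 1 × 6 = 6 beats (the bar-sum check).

1) 0.0ms=0b +3030.303ms=5b
2) 3030.303ms=5b +606.061ms=1b
Σ=6b of 6 (99bpm 6/8) — PASS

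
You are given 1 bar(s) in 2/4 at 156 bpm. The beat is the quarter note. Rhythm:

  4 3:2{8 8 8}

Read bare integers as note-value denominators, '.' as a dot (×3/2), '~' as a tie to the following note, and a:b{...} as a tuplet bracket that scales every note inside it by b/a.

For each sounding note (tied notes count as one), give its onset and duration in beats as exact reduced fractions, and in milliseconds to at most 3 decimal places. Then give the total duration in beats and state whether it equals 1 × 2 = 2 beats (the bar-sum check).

1) 0.0ms=0b +384.615ms=1b
2) 384.615ms=1b +128.205ms=1/3b
3) 512.821ms=4/3b +128.205ms=1/3b
4) 641.026ms=5/3b +128.205ms=1/3b
Σ=2b of 2 (156bpm 2/4) — PASS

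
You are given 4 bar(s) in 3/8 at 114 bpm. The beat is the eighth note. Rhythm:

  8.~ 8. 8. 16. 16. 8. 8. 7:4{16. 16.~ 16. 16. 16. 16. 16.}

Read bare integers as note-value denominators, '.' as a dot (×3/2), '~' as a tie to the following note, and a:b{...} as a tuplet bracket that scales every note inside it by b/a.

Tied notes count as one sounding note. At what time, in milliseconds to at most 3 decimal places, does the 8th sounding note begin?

1. 0.0ms @ 0 + 1578.947ms (3)
2. 1578.947ms @ 3 + 789.474ms (3/2)
3. 2368.421ms @ 9/2 + 394.737ms (3/4)
4. 2763.158ms @ 21/4 + 394.737ms (3/4)
5. 3157.895ms @ 6 + 789.474ms (3/2)
6. 3947.368ms @ 15/2 + 789.474ms (3/2)
7. 4736.842ms @ 9 + 225.564ms (3/7)
8. 4962.406ms @ 66/7 + 451.128ms (6/7)
9. 5413.534ms @ 72/7 + 225.564ms (3/7)
10. 5639.098ms @ 75/7 + 225.564ms (3/7)
11. 5864.662ms @ 78/7 + 225.564ms (3/7)
12. 6090.226ms @ 81/7 + 225.564ms (3/7)

note 8 onset = 66/7b = 4962.406ms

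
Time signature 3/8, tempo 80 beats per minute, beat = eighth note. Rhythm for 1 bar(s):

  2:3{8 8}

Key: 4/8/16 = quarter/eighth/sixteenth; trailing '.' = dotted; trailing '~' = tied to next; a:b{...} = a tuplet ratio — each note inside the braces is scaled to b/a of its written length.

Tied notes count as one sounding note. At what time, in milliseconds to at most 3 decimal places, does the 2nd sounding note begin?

1. 0.0ms @ 0 + 1125.0ms (3/2)
2. 1125.0ms @ 3/2 + 1125.0ms (3/2)

note 2 onset = 3/2b = 1125.0ms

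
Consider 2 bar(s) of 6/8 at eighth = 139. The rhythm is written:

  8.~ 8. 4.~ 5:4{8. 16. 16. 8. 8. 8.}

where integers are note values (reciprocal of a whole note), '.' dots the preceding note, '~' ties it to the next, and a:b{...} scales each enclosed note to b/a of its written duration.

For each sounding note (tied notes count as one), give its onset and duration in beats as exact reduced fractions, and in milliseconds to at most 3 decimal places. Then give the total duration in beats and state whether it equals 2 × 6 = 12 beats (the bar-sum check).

1) 0.0ms=0b +1294.964ms=3b
2) 1294.964ms=3b +1812.95ms=21/5b
3) 3107.914ms=36/5b +258.993ms=3/5b
4) 3366.906ms=39/5b +258.993ms=3/5b
5) 3625.899ms=42/5b +517.986ms=6/5b
6) 4143.885ms=48/5b +517.986ms=6/5b
7) 4661.871ms=54/5b +517.986ms=6/5b
Σ=12b of 12 (139bpm 6/8) — PASS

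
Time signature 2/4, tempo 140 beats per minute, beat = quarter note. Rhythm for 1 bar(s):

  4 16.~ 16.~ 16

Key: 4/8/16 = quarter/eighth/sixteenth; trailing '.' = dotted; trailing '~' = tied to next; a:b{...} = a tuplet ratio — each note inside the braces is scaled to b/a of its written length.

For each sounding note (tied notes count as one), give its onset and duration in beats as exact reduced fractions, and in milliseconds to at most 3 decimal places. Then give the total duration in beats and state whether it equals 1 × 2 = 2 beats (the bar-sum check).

1) 0.0ms=0b +428.571ms=1b
2) 428.571ms=1b +428.571ms=1b
Σ=2b of 2 (140bpm 2/4) — PASS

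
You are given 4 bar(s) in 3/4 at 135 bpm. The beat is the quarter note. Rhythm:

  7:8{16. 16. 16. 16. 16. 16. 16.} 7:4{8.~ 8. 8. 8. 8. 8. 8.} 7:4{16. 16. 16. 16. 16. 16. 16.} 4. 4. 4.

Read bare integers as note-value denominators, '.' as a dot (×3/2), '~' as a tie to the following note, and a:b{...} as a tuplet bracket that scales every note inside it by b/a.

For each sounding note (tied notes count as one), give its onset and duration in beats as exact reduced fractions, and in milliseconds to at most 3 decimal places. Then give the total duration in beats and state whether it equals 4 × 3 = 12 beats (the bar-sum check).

1) 0.0ms=0b +190.476ms=3/7b
2) 190.476ms=3/7b +190.476ms=3/7b
3) 380.952ms=6/7b +190.476ms=3/7b
4) 571.429ms=9/7b +190.476ms=3/7b
5) 761.905ms=12/7b +190.476ms=3/7b
6) 952.381ms=15/7b +190.476ms=3/7b
7) 1142.857ms=18/7b +190.476ms=3/7b
8) 1333.333ms=3b +380.952ms=6/7b
9) 1714.286ms=27/7b +190.476ms=3/7b
10) 1904.762ms=30/7b +190.476ms=3/7b
11) 2095.238ms=33/7b +190.476ms=3/7b
12) 2285.714ms=36/7b +190.476ms=3/7b
13) 2476.19ms=39/7b +190.476ms=3/7b
14) 2666.667ms=6b +95.238ms=3/14b
15) 2761.905ms=87/14b +95.238ms=3/14b
16) 2857.143ms=45/7b +95.238ms=3/14b
17) 2952.381ms=93/14b +95.238ms=3/14b
18) 3047.619ms=48/7b +95.238ms=3/14b
19) 3142.857ms=99/14b +95.238ms=3/14b
20) 3238.095ms=51/7b +95.238ms=3/14b
21) 3333.333ms=15/2b +666.667ms=3/2b
22) 4000.0ms=9b +666.667ms=3/2b
23) 4666.667ms=21/2b +666.667ms=3/2b
Σ=12b of 12 (135bpm 3/4) — PASS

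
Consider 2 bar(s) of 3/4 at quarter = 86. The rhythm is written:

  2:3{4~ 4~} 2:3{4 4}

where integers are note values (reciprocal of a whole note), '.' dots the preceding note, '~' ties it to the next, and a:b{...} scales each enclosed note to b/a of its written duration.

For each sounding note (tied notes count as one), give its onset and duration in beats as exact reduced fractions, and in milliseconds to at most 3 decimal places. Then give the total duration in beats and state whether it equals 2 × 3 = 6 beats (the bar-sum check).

1) 0.0ms=0b +3139.535ms=9/2b
2) 3139.535ms=9/2b +1046.512ms=3/2b
Σ=6b of 6 (86bpm 3/4) — PASS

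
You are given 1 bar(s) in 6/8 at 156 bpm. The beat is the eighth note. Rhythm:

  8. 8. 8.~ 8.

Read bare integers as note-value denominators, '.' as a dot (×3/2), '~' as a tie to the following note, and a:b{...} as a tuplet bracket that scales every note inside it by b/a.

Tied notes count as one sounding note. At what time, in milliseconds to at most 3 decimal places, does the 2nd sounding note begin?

note 2 onset = 3/2b = 576.923ms

1. 0.0ms @ 0 + 576.923ms (3/2)
2. 576.923ms @ 3/2 + 576.923ms (3/2)
3. 1153.846ms @ 3 + 1153.846ms (3)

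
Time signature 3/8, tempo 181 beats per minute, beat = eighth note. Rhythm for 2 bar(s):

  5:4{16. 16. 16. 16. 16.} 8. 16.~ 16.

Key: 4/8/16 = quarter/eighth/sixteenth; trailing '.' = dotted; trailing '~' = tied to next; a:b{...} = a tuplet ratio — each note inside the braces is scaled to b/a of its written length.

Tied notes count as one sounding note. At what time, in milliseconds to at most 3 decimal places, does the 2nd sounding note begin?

1. 0.0ms @ 0 + 198.895ms (3/5)
2. 198.895ms @ 3/5 + 198.895ms (3/5)
3. 397.79ms @ 6/5 + 198.895ms (3/5)
4. 596.685ms @ 9/5 + 198.895ms (3/5)
5. 795.58ms @ 12/5 + 198.895ms (3/5)
6. 994.475ms @ 3 + 497.238ms (3/2)
7. 1491.713ms @ 9/2 + 497.238ms (3/2)

note 2 onset = 3/5b = 198.895ms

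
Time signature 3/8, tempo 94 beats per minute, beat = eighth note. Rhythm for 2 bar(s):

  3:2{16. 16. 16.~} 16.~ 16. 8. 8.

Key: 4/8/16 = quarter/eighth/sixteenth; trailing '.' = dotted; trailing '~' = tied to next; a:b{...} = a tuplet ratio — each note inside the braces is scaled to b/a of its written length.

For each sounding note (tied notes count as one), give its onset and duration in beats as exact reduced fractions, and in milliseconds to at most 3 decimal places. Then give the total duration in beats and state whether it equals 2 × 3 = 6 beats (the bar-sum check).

1) 0.0ms=0b +319.149ms=1/2b
2) 319.149ms=1/2b +319.149ms=1/2b
3) 638.298ms=1b +1276.596ms=2b
4) 1914.894ms=3b +957.447ms=3/2b
5) 2872.34ms=9/2b +957.447ms=3/2b
Σ=6b of 6 (94bpm 3/8) — PASS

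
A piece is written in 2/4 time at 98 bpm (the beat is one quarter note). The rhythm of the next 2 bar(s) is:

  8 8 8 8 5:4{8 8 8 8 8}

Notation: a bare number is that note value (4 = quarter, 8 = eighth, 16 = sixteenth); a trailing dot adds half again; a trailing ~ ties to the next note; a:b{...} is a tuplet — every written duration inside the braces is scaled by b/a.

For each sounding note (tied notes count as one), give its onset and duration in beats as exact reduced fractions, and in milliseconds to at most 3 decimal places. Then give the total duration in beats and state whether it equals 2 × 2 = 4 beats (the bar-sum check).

1) 0.0ms=0b +306.122ms=1/2b
2) 306.122ms=1/2b +306.122ms=1/2b
3) 612.245ms=1b +306.122ms=1/2b
4) 918.367ms=3/2b +306.122ms=1/2b
5) 1224.49ms=2b +244.898ms=2/5b
6) 1469.388ms=12/5b +244.898ms=2/5b
7) 1714.286ms=14/5b +244.898ms=2/5b
8) 1959.184ms=16/5b +244.898ms=2/5b
9) 2204.082ms=18/5b +244.898ms=2/5b
Σ=4b of 4 (98bpm 2/4) — PASS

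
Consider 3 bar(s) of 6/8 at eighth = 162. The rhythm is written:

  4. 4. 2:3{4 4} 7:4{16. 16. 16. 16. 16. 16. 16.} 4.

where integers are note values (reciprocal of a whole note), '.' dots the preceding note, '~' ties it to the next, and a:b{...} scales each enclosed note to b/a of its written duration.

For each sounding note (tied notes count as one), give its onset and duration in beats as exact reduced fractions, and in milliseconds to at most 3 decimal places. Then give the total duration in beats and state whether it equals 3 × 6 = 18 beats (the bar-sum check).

1) 0.0ms=0b +1111.111ms=3b
2) 1111.111ms=3b +1111.111ms=3b
3) 2222.222ms=6b +1111.111ms=3b
4) 3333.333ms=9b +1111.111ms=3b
5) 4444.444ms=12b +158.73ms=3/7b
6) 4603.175ms=87/7b +158.73ms=3/7b
7) 4761.905ms=90/7b +158.73ms=3/7b
8) 4920.635ms=93/7b +158.73ms=3/7b
9) 5079.365ms=96/7b +158.73ms=3/7b
10) 5238.095ms=99/7b +158.73ms=3/7b
11) 5396.825ms=102/7b +158.73ms=3/7b
12) 5555.556ms=15b +1111.111ms=3b
Σ=18b of 18 (162bpm 6/8) — PASS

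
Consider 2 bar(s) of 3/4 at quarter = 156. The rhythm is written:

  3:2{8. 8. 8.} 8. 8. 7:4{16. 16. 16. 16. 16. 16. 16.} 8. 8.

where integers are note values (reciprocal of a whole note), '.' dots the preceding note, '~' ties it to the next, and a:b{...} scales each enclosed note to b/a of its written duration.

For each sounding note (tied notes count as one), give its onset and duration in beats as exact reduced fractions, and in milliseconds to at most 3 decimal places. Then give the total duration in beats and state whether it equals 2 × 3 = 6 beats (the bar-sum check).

1) 0.0ms=0b +192.308ms=1/2b
2) 192.308ms=1/2b +192.308ms=1/2b
3) 384.615ms=1b +192.308ms=1/2b
4) 576.923ms=3/2b +288.462ms=3/4b
5) 865.385ms=9/4b +288.462ms=3/4b
6) 1153.846ms=3b +82.418ms=3/14b
7) 1236.264ms=45/14b +82.418ms=3/14b
8) 1318.681ms=24/7b +82.418ms=3/14b
9) 1401.099ms=51/14b +82.418ms=3/14b
10) 1483.516ms=27/7b +82.418ms=3/14b
11) 1565.934ms=57/14b +82.418ms=3/14b
12) 1648.352ms=30/7b +82.418ms=3/14b
13) 1730.769ms=9/2b +288.462ms=3/4b
14) 2019.231ms=21/4b +288.462ms=3/4b
Σ=6b of 6 (156bpm 3/4) — PASS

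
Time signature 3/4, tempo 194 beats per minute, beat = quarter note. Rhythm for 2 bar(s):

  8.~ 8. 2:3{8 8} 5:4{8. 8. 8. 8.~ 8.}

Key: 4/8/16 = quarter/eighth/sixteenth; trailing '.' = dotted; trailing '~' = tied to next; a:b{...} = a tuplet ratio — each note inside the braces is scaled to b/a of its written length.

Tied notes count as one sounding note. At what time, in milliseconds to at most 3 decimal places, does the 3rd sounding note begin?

note 3 onset = 9/4b = 695.876ms

1. 0.0ms @ 0 + 463.918ms (3/2)
2. 463.918ms @ 3/2 + 231.959ms (3/4)
3. 695.876ms @ 9/4 + 231.959ms (3/4)
4. 927.835ms @ 3 + 185.567ms (3/5)
5. 1113.402ms @ 18/5 + 185.567ms (3/5)
6. 1298.969ms @ 21/5 + 185.567ms (3/5)
7. 1484.536ms @ 24/5 + 371.134ms (6/5)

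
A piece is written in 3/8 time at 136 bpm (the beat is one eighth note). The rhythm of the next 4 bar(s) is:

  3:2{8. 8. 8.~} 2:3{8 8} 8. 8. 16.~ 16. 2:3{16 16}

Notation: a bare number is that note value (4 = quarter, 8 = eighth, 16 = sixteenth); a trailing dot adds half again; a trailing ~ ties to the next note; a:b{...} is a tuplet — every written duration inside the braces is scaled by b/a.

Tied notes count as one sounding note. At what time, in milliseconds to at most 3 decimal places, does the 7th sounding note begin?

1. 0.0ms @ 0 + 441.176ms (1)
2. 441.176ms @ 1 + 441.176ms (1)
3. 882.353ms @ 2 + 1102.941ms (5/2)
4. 1985.294ms @ 9/2 + 661.765ms (3/2)
5. 2647.059ms @ 6 + 661.765ms (3/2)
6. 3308.824ms @ 15/2 + 661.765ms (3/2)
7. 3970.588ms @ 9 + 661.765ms (3/2)
8. 4632.353ms @ 21/2 + 330.882ms (3/4)
9. 4963.235ms @ 45/4 + 330.882ms (3/4)

note 7 onset = 9b = 3970.588ms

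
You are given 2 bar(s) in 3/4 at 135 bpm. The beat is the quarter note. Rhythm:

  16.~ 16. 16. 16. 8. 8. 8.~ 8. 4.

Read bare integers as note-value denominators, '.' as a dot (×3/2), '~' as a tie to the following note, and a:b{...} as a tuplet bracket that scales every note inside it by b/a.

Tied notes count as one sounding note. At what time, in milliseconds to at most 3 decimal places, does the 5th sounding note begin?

1. 0.0ms @ 0 + 333.333ms (3/4)
2. 333.333ms @ 3/4 + 166.667ms (3/8)
3. 500.0ms @ 9/8 + 166.667ms (3/8)
4. 666.667ms @ 3/2 + 333.333ms (3/4)
5. 1000.0ms @ 9/4 + 333.333ms (3/4)
6. 1333.333ms @ 3 + 666.667ms (3/2)
7. 2000.0ms @ 9/2 + 666.667ms (3/2)

note 5 onset = 9/4b = 1000.0ms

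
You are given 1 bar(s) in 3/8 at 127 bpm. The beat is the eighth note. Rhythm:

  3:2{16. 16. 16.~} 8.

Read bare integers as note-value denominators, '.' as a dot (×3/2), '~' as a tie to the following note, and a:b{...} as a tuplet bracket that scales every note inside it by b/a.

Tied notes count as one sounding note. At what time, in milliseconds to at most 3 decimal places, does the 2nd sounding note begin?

note 2 onset = 1/2b = 236.22ms

1. 0.0ms @ 0 + 236.22ms (1/2)
2. 236.22ms @ 1/2 + 236.22ms (1/2)
3. 472.441ms @ 1 + 944.882ms (2)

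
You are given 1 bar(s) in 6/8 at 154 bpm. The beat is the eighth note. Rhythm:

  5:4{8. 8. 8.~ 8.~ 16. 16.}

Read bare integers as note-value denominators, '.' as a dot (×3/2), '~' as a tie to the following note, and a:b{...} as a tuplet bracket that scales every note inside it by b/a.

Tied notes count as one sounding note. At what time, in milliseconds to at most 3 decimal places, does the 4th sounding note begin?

note 4 onset = 27/5b = 2103.896ms

1. 0.0ms @ 0 + 467.532ms (6/5)
2. 467.532ms @ 6/5 + 467.532ms (6/5)
3. 935.065ms @ 12/5 + 1168.831ms (3)
4. 2103.896ms @ 27/5 + 233.766ms (3/5)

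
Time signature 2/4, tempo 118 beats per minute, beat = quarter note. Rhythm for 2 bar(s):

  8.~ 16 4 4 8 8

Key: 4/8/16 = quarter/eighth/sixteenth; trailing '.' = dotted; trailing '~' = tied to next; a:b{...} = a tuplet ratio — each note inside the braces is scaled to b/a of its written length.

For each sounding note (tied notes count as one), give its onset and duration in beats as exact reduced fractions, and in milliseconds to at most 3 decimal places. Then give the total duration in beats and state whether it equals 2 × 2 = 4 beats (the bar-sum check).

1) 0.0ms=0b +508.475ms=1b
2) 508.475ms=1b +508.475ms=1b
3) 1016.949ms=2b +508.475ms=1b
4) 1525.424ms=3b +254.237ms=1/2b
5) 1779.661ms=7/2b +254.237ms=1/2b
Σ=4b of 4 (118bpm 2/4) — PASS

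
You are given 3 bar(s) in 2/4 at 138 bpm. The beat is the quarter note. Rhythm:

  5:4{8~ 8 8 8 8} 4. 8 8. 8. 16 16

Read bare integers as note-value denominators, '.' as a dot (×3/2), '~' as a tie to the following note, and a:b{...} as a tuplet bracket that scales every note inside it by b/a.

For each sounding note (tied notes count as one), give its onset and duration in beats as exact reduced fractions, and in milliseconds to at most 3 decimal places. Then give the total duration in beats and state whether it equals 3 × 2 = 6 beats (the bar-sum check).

1) 0.0ms=0b +347.826ms=4/5b
2) 347.826ms=4/5b +173.913ms=2/5b
3) 521.739ms=6/5b +173.913ms=2/5b
4) 695.652ms=8/5b +173.913ms=2/5b
5) 869.565ms=2b +652.174ms=3/2b
6) 1521.739ms=7/2b +217.391ms=1/2b
7) 1739.13ms=4b +326.087ms=3/4b
8) 2065.217ms=19/4b +326.087ms=3/4b
9) 2391.304ms=11/2b +108.696ms=1/4b
10) 2500.0ms=23/4b +108.696ms=1/4b
Σ=6b of 6 (138bpm 2/4) — PASS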